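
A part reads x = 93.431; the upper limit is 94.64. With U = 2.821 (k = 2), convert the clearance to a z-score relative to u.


u = U / k = 2.821 / 2 = 1.4105
margin = |USL - x| = |94.64 - 93.431| = 1.209
z = margin / u = 1.209 / 1.4105
z = 0.8571

0.8571


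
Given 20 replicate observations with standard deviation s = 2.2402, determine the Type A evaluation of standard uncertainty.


u_A = s / sqrt(n)
u_A = 2.2402 / sqrt(20)
u_A = 2.2402 / 4.472136
u_A = 0.5009

0.5009


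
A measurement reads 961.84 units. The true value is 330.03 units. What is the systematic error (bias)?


Systematic error = measured - true
= 961.84 - 330.03
= 631.8100

631.8100


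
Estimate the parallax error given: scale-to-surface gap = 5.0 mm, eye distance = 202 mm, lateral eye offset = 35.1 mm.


error = h * offset / d
= 5.0 * 35.1 / 202
= 0.8688

0.8688


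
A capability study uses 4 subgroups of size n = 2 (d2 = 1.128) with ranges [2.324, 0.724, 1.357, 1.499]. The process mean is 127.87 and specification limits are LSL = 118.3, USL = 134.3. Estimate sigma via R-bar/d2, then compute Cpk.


R_bar = (2.324 + 0.724 + 1.357 + 1.499) / 4 = 1.476
sigma = R_bar / d2 = 1.476 / 1.128 = 1.3085106
Cp = (USL - LSL)/(6*sigma) = (134.3 - 118.3)/(6*1.3085106) = 2.0379
Cpu = (134.3 - 127.87)/(3*1.3085106) = 1.6380
Cpl = (127.87 - 118.3)/(3*1.3085106) = 2.4379
Cpk = min(Cpu, Cpl) = 1.6380

1.6380


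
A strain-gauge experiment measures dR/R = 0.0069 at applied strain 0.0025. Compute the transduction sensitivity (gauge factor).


GF = (dR/R) / epsilon
= 0.0069 / 0.0025
= 2.7600

2.7600


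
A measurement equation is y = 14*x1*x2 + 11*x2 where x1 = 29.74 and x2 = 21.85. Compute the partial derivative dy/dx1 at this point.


y = 14*x1*x2 + 11*x2
dy/dx1 = 14*x2
Evaluate at x2 = 21.85: c1 = 14 * 21.85
c1 = 305.9000

305.9000


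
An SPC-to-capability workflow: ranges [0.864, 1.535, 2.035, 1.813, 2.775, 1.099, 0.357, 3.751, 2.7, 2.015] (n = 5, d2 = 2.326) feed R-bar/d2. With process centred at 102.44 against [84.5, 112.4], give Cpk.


R_bar = (0.864 + 1.535 + 2.035 + 1.813 + 2.775 + 1.099 + 0.357 + 3.751 + 2.7 + 2.015) / 10 = 1.8944
sigma = R_bar / d2 = 1.8944 / 2.326 = 0.8144454
Cp = (USL - LSL)/(6*sigma) = (112.4 - 84.5)/(6*0.8144454) = 5.7094
Cpu = (112.4 - 102.44)/(3*0.8144454) = 4.0764
Cpl = (102.44 - 84.5)/(3*0.8144454) = 7.3424
Cpk = min(Cpu, Cpl) = 4.0764

4.0764


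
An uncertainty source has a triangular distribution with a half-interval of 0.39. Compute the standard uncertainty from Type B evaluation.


u_B = half_width / sqrt(6)
u_B = 0.39 / 2.4494897
u_B = 0.1592

0.1592


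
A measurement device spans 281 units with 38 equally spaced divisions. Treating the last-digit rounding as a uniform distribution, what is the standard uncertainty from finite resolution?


resolution = range / divisions
resolution = 281 / 38 = 7.3947368
u_res = resolution / (2*sqrt(3))
u_res = 7.3947368 / 3.4641016
u_res = 2.1347

2.1347


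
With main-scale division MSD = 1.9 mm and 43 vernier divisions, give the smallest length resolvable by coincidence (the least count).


LC = MSD / n_div
= 1.9 / 43
= 0.0442

0.0442


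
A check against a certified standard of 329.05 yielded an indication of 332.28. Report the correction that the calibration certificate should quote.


Correction = standard - reading
= 329.05 - 332.28
= -3.2300

-3.2300


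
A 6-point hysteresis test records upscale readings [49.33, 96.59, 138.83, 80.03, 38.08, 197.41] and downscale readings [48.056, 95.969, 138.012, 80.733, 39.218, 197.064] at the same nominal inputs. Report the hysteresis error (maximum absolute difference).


|49.33 - 48.056| = 1.2740
|96.59 - 95.969| = 0.6210
|138.83 - 138.012| = 0.8180
|80.03 - 80.733| = 0.7030
|38.08 - 39.218| = 1.1380
|197.41 - 197.064| = 0.3460
hysteresis = max(diffs) = 1.2740

1.2740


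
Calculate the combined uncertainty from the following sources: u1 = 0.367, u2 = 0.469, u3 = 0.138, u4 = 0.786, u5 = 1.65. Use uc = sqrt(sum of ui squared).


uc = sqrt(0.367^2 + 0.469^2 + 0.138^2 + 0.786^2 + 1.65^2)
uc = sqrt(3.71399)
uc = 1.9272

1.9272


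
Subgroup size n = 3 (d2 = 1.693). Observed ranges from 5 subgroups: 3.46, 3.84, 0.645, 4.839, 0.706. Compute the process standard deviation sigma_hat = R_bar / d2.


R_bar = (3.46 + 3.84 + 0.645 + 4.839 + 0.706) / 5
R_bar = 13.49 / 5 = 2.698
sigma_hat = R_bar / d2 = 2.698 / 1.693 = 1.5936

1.5936


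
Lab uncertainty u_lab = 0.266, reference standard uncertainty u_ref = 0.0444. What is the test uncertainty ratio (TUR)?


TUR = u_lab / u_ref
= 0.266 / 0.0444
= 5.9910

5.9910


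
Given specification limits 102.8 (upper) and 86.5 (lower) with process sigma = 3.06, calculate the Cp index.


Cp = (USL - LSL) / (6 * sigma)
= (102.8 - 86.5) / (6 * 3.06)
= 16.3000 / 18.3600
= 0.8878

0.8878


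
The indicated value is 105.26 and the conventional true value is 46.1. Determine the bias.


Systematic error = measured - true
= 105.26 - 46.1
= 59.1600

59.1600


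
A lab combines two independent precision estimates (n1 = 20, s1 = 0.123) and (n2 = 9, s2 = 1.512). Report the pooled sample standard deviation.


s_p = sqrt(((n1-1)*s1^2 + (n2-1)*s2^2) / (n1+n2-2))
numerator = (20-1)*0.123^2 + (9-1)*1.512^2 = 0.287451 + 18.289152 = 18.576603
denominator = 20 + 9 - 2 = 27
s_p^2 = 18.576603 / 27 = 0.68802233
s_p = sqrt(0.68802233) = 0.8295

0.8295


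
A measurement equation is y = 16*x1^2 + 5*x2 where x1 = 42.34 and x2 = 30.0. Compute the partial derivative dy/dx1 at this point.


y = 16*x1^2 + 5*x2
dy/dx1 = 2*16*x1
Evaluate at x1 = 42.34: c1 = 32 * 42.34
c1 = 1354.8800

1354.8800


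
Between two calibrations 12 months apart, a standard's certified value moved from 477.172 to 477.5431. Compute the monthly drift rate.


rate = (v2 - v1) / months
= (477.5431 - 477.172) / 12
= 0.3711 / 12
= 0.0309

0.0309


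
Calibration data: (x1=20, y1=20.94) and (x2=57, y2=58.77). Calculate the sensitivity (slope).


slope = (y2 - y1) / (x2 - x1)
= (58.77 - 20.94) / (57 - 20)
= 37.8300 / 37
= 1.0224

1.0224


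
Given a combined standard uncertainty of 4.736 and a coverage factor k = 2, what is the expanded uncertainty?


U = k * uc
U = 2 * 4.736
U = 9.4720

9.4720


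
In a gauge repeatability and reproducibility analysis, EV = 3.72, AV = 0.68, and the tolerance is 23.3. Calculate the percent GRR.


GRR = sqrt(EV^2 + AV^2) = sqrt(3.72^2 + 0.68^2) = 3.7816399
%GRR = GRR / tol * 100 = 3.7816399 / 23.3 * 100
%GRR = 16.2302

16.2302


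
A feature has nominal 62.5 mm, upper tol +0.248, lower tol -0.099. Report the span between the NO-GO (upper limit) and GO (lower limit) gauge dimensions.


GO = nominal - lower_tol (smallest hole = maximum material condition)
GO = 62.5 - 0.099 = 62.401
NO-GO = nominal + upper_tol (largest hole = least material condition)
NO-GO = 62.5 + 0.248 = 62.748
spread = NO-GO - GO = 62.748 - 62.401 = 0.3470

0.3470


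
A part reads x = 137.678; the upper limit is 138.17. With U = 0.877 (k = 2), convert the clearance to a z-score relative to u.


u = U / k = 0.877 / 2 = 0.4385
margin = |USL - x| = |138.17 - 137.678| = 0.492
z = margin / u = 0.492 / 0.4385
z = 1.1220

1.1220


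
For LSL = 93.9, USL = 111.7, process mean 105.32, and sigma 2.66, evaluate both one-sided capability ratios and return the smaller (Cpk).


Cpu = (USL - mean) / (3*sigma) = (111.7 - 105.32) / (3*2.66) = 0.7995
Cpl = (mean - LSL) / (3*sigma) = (105.32 - 93.9) / (3*2.66) = 1.4311
Cpk = min(Cpu, Cpl) = 0.7995

0.7995


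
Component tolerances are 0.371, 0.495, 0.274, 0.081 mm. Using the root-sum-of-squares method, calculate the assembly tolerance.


RSS = sqrt(0.371^2 + 0.495^2 + 0.274^2 + 0.081^2)
= sqrt(0.464303)
= 0.6814

0.6814


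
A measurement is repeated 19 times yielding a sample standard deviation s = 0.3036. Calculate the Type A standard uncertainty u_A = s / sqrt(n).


u_A = s / sqrt(n)
u_A = 0.3036 / sqrt(19)
u_A = 0.3036 / 4.3588989
u_A = 0.0697

0.0697


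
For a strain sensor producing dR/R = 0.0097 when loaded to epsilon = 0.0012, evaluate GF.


GF = (dR/R) / epsilon
= 0.0097 / 0.0012
= 8.0833

8.0833


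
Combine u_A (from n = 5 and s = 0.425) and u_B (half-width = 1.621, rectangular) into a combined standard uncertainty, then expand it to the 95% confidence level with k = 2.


u_A = s / sqrt(n) = 0.425 / sqrt(5) = 0.19006578
u_B = half_width / sqrt(3) = 1.621 / sqrt(3) = 0.93588479
uc = sqrt(u_A^2 + u_B^2) = sqrt(0.19006578^2 + 0.93588479^2) = 0.95498971
U = k * uc = 2 * 0.95498971
U = 1.9100

1.9100


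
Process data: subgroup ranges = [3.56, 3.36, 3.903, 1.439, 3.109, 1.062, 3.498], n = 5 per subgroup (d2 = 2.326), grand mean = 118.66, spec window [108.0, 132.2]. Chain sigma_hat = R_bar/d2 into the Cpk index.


R_bar = (3.56 + 3.36 + 3.903 + 1.439 + 3.109 + 1.062 + 3.498) / 7 = 2.8472857
sigma = R_bar / d2 = 2.8472857 / 2.326 = 1.2241125
Cp = (USL - LSL)/(6*sigma) = (132.2 - 108.0)/(6*1.2241125) = 3.2949
Cpu = (132.2 - 118.66)/(3*1.2241125) = 3.6870
Cpl = (118.66 - 108.0)/(3*1.2241125) = 2.9028
Cpk = min(Cpu, Cpl) = 2.9028

2.9028


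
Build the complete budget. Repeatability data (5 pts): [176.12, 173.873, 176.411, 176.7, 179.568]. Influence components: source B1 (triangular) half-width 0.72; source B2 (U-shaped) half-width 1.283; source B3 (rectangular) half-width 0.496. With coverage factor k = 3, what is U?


mean = (176.12 + 173.873 + 176.411 + 176.7 + 179.568) / 5 = 176.5344
s = sqrt(sum((x - mean)^2)/(n-1)) = 2.0310193
u_A = s / sqrt(n) = 2.0310193 / sqrt(5) = 0.90829944
u_B1 = 0.72 / sqrt(6) = 0.29393877
u_B2 = 1.283 / sqrt(2) = 0.907218
u_B3 = 0.496 / sqrt(3) = 0.28636573
uc = sqrt(0.90829944^2 + 0.29393877^2 + 0.907218^2 + 0.28636573^2) = 1.3477603
U = k * uc = 3 * 1.3477603
U = 4.0433

4.0433


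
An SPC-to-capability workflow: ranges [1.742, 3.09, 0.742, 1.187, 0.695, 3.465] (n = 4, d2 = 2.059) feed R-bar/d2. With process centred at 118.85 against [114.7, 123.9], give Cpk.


R_bar = (1.742 + 3.09 + 0.742 + 1.187 + 0.695 + 3.465) / 6 = 1.8201667
sigma = R_bar / d2 = 1.8201667 / 2.059 = 0.8840052
Cp = (USL - LSL)/(6*sigma) = (123.9 - 114.7)/(6*0.8840052) = 1.7345
Cpu = (123.9 - 118.85)/(3*0.8840052) = 1.9042
Cpl = (118.85 - 114.7)/(3*0.8840052) = 1.5648
Cpk = min(Cpu, Cpl) = 1.5648

1.5648


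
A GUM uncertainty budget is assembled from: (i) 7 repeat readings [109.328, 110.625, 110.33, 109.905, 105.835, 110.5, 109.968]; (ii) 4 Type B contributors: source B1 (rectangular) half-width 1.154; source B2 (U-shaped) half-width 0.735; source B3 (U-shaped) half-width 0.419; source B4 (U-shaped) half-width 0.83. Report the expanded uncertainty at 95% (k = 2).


mean = (109.328 + 110.625 + 110.33 + 109.905 + 105.835 + 110.5 + 109.968) / 7 = 109.4987143
s = sqrt(sum((x - mean)^2)/(n-1)) = 1.6732887
u_A = s / sqrt(n) = 1.6732887 / sqrt(7) = 0.63244368
u_B1 = 1.154 / sqrt(3) = 0.66626221
u_B2 = 0.735 / sqrt(2) = 0.51972348
u_B3 = 0.419 / sqrt(2) = 0.29627774
u_B4 = 0.83 / sqrt(2) = 0.58689863
uc = sqrt(0.63244368^2 + 0.66626221^2 + 0.51972348^2 + 0.29627774^2 + 0.58689863^2) = 1.2434763
U = k * uc = 2 * 1.2434763
U = 2.4870

2.4870


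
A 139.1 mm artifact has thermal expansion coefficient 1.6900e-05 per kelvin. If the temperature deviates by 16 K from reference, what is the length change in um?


dL = L * alpha * dT
= 139.1 * 1.6900e-05 * 16
= 0.0376126 mm
dL_um = 0.0376126 * 1000 = 37.6126 um

37.6126


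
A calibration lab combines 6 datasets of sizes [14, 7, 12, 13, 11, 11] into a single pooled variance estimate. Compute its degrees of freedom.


nu = sum_i (n_i - 1)
nu = ((14 - 1) + (7 - 1) + (12 - 1) + (13 - 1) + (11 - 1) + (11 - 1))
nu = 13 + 6 + 11 + 12 + 10 + 10
nu = 62

62


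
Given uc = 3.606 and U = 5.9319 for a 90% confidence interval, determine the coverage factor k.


k = U / uc
k = 5.9319 / 3.606
k = 1.645

1.645


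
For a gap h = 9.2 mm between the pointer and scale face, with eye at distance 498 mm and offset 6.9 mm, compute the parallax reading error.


error = h * offset / d
= 9.2 * 6.9 / 498
= 0.1275

0.1275


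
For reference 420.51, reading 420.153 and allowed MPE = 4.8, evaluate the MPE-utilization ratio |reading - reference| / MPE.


e = indication - reference = 420.153 - 420.51 = -0.3570
|e| = 0.3570
ratio = |e| / MPE = 0.3570 / 4.8
ratio = 0.0744

0.0744


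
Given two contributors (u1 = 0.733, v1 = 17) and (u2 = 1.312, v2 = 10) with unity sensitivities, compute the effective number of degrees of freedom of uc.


uc = sqrt(u1^2 + u2^2) = sqrt(0.733^2 + 1.312^2) = 1.5028749
v_eff = uc^4 / (u1^4/v1 + u2^4/v2)
= 1.5028749^4 / (0.733^4/17 + 1.312^4/10)
= 5.1014229 / 0.31328366
v_eff = 16.2837

16.2837


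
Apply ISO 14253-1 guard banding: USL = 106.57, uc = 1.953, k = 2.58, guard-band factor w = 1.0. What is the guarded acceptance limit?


U = k * uc = 2.58 * 1.953 = 5.03874
guard band g = w * U = 1.0 * 5.03874 = 5.03874
AL = USL - g = 106.57 - 5.03874
AL = 101.5313

101.5313


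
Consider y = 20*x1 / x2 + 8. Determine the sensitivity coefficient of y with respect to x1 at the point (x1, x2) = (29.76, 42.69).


y = 20*x1 / x2 + 8
dy/dx1 = 20/x2
Evaluate at x2 = 42.69: c1 = 20 / 42.69
c1 = 0.4685

0.4685


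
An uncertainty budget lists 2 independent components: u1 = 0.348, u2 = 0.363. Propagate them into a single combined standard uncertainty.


uc = sqrt(0.348^2 + 0.363^2)
uc = sqrt(0.252873)
uc = 0.5029

0.5029


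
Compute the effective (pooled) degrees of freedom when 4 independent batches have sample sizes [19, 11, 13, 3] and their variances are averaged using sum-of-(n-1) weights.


nu = sum_i (n_i - 1)
nu = ((19 - 1) + (11 - 1) + (13 - 1) + (3 - 1))
nu = 18 + 10 + 12 + 2
nu = 42

42


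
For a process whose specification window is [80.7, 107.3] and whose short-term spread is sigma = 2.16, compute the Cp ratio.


Cp = (USL - LSL) / (6 * sigma)
= (107.3 - 80.7) / (6 * 2.16)
= 26.6000 / 12.9600
= 2.0525

2.0525


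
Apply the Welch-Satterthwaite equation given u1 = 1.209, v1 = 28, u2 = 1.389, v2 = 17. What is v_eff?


uc = sqrt(u1^2 + u2^2) = sqrt(1.209^2 + 1.389^2) = 1.8414673
v_eff = uc^4 / (u1^4/v1 + u2^4/v2)
= 1.8414673^4 / (1.209^4/28 + 1.389^4/17)
= 11.498893 / 0.2952616
v_eff = 38.9448

38.9448


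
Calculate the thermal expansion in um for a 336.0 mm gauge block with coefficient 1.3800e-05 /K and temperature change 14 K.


dL = L * alpha * dT
= 336.0 * 1.3800e-05 * 14
= 0.0649152 mm
dL_um = 0.0649152 * 1000 = 64.9152 um

64.9152


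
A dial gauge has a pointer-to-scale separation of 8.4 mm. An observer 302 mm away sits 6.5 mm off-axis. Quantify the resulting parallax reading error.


error = h * offset / d
= 8.4 * 6.5 / 302
= 0.1808

0.1808


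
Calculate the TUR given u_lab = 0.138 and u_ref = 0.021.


TUR = u_lab / u_ref
= 0.138 / 0.021
= 6.5714

6.5714


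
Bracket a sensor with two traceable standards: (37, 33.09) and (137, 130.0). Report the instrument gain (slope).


slope = (y2 - y1) / (x2 - x1)
= (130.0 - 33.09) / (137 - 37)
= 96.9100 / 100
= 0.9691

0.9691


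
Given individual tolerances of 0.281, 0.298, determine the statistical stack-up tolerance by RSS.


RSS = sqrt(0.281^2 + 0.298^2)
= sqrt(0.167765)
= 0.4096

0.4096


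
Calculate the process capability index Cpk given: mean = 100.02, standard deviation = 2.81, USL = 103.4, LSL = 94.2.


Cpu = (USL - mean) / (3*sigma) = (103.4 - 100.02) / (3*2.81) = 0.4009
Cpl = (mean - LSL) / (3*sigma) = (100.02 - 94.2) / (3*2.81) = 0.6904
Cpk = min(Cpu, Cpl) = 0.4009

0.4009


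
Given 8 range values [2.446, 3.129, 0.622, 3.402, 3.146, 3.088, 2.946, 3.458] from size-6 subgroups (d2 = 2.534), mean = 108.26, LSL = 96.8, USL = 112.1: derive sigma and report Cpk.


R_bar = (2.446 + 3.129 + 0.622 + 3.402 + 3.146 + 3.088 + 2.946 + 3.458) / 8 = 2.779625
sigma = R_bar / d2 = 2.779625 / 2.534 = 1.0969317
Cp = (USL - LSL)/(6*sigma) = (112.1 - 96.8)/(6*1.0969317) = 2.3247
Cpu = (112.1 - 108.26)/(3*1.0969317) = 1.1669
Cpl = (108.26 - 96.8)/(3*1.0969317) = 3.4824
Cpk = min(Cpu, Cpl) = 1.1669

1.1669


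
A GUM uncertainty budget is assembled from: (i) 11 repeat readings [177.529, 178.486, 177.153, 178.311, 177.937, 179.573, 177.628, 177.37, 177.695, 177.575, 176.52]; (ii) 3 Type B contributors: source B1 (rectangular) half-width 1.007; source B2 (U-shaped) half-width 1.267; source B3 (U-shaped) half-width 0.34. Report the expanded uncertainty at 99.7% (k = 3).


mean = (177.529 + 178.486 + 177.153 + 178.311 + 177.937 + 179.573 + 177.628 + 177.37 + 177.695 + 177.575 + 176.52) / 11 = 177.7979091
s = sqrt(sum((x - mean)^2)/(n-1)) = 0.7937601
u_A = s / sqrt(n) = 0.7937601 / sqrt(11) = 0.23932768
u_B1 = 1.007 / sqrt(3) = 0.58139172
u_B2 = 1.267 / sqrt(2) = 0.89590429
u_B3 = 0.34 / sqrt(2) = 0.24041631
uc = sqrt(0.23932768^2 + 0.58139172^2 + 0.89590429^2 + 0.24041631^2) = 1.1205974
U = k * uc = 3 * 1.1205974
U = 3.3618

3.3618


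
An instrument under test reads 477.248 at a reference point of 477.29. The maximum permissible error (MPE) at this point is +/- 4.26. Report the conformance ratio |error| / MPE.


e = indication - reference = 477.248 - 477.29 = -0.0420
|e| = 0.0420
ratio = |e| / MPE = 0.0420 / 4.26
ratio = 0.0099

0.0099


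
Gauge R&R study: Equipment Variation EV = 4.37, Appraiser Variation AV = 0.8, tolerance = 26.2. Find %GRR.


GRR = sqrt(EV^2 + AV^2) = sqrt(4.37^2 + 0.8^2) = 4.4426231
%GRR = GRR / tol * 100 = 4.4426231 / 26.2 * 100
%GRR = 16.9566

16.9566


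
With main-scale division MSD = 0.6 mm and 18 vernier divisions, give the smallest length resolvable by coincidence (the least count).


LC = MSD / n_div
= 0.6 / 18
= 0.0333

0.0333


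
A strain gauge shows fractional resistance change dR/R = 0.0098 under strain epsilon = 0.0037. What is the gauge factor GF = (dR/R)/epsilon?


GF = (dR/R) / epsilon
= 0.0098 / 0.0037
= 2.6486

2.6486


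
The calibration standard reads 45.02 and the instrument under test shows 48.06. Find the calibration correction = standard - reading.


Correction = standard - reading
= 45.02 - 48.06
= -3.0400

-3.0400


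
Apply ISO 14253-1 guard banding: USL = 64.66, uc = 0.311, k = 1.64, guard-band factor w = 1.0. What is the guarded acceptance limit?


U = k * uc = 1.64 * 0.311 = 0.51004
guard band g = w * U = 1.0 * 0.51004 = 0.51004
AL = USL - g = 64.66 - 0.51004
AL = 64.1500

64.1500


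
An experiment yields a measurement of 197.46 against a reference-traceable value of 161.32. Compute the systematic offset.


Systematic error = measured - true
= 197.46 - 161.32
= 36.1400

36.1400


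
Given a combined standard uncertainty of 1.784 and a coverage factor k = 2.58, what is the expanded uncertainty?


U = k * uc
U = 2.58 * 1.784
U = 4.6027

4.6027


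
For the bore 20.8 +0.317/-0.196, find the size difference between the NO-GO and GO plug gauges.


GO = nominal - lower_tol (smallest hole = maximum material condition)
GO = 20.8 - 0.196 = 20.604
NO-GO = nominal + upper_tol (largest hole = least material condition)
NO-GO = 20.8 + 0.317 = 21.117
spread = NO-GO - GO = 21.117 - 20.604 = 0.5130

0.5130


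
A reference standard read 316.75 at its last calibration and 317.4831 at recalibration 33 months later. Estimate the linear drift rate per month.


rate = (v2 - v1) / months
= (317.4831 - 316.75) / 33
= 0.7331 / 33
= 0.0222

0.0222


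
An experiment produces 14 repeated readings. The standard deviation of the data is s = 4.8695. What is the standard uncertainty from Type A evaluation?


u_A = s / sqrt(n)
u_A = 4.8695 / sqrt(14)
u_A = 4.8695 / 3.7416574
u_A = 1.3014

1.3014


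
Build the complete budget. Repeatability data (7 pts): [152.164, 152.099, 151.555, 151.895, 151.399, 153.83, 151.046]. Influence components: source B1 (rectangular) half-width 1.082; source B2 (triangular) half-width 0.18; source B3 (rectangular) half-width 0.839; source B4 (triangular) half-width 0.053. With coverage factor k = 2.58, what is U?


mean = (152.164 + 152.099 + 151.555 + 151.895 + 151.399 + 153.83 + 151.046) / 7 = 151.9982857
s = sqrt(sum((x - mean)^2)/(n-1)) = 0.90055015
u_A = s / sqrt(n) = 0.90055015 / sqrt(7) = 0.34037596
u_B1 = 1.082 / sqrt(3) = 0.62469299
u_B2 = 0.18 / sqrt(6) = 0.073484692
u_B3 = 0.839 / sqrt(3) = 0.48439688
u_B4 = 0.053 / sqrt(6) = 0.021637159
uc = sqrt(0.34037596^2 + 0.62469299^2 + 0.073484692^2 + 0.48439688^2 + 0.021637159^2) = 0.86406344
U = k * uc = 2.58 * 0.86406344
U = 2.2293

2.2293


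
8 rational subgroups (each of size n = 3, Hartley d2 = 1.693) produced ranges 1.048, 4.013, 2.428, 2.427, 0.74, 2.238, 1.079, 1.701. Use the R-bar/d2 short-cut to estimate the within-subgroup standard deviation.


R_bar = (1.048 + 4.013 + 2.428 + 2.427 + 0.74 + 2.238 + 1.079 + 1.701) / 8
R_bar = 15.674 / 8 = 1.95925
sigma_hat = R_bar / d2 = 1.95925 / 1.693 = 1.1573

1.1573


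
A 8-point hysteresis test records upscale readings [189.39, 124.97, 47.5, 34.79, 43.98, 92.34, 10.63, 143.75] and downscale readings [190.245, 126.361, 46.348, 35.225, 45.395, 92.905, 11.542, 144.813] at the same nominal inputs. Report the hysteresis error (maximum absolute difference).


|189.39 - 190.245| = 0.8550
|124.97 - 126.361| = 1.3910
|47.5 - 46.348| = 1.1520
|34.79 - 35.225| = 0.4350
|43.98 - 45.395| = 1.4150
|92.34 - 92.905| = 0.5650
|10.63 - 11.542| = 0.9120
|143.75 - 144.813| = 1.0630
hysteresis = max(diffs) = 1.4150

1.4150


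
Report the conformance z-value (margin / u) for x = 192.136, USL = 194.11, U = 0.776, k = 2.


u = U / k = 0.776 / 2 = 0.388
margin = |USL - x| = |194.11 - 192.136| = 1.974
z = margin / u = 1.974 / 0.388
z = 5.0876

5.0876


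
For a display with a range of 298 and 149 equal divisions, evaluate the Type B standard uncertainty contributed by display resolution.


resolution = range / divisions
resolution = 298 / 149 = 2
u_res = resolution / (2*sqrt(3))
u_res = 2 / 3.4641016
u_res = 0.5774

0.5774


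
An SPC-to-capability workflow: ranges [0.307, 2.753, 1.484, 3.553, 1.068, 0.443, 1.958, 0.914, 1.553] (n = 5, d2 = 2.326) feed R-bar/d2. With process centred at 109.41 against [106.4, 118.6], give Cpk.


R_bar = (0.307 + 2.753 + 1.484 + 3.553 + 1.068 + 0.443 + 1.958 + 0.914 + 1.553) / 9 = 1.5592222
sigma = R_bar / d2 = 1.5592222 / 2.326 = 0.67034488
Cp = (USL - LSL)/(6*sigma) = (118.6 - 106.4)/(6*0.67034488) = 3.0333
Cpu = (118.6 - 109.41)/(3*0.67034488) = 4.5698
Cpl = (109.41 - 106.4)/(3*0.67034488) = 1.4967
Cpk = min(Cpu, Cpl) = 1.4967

1.4967


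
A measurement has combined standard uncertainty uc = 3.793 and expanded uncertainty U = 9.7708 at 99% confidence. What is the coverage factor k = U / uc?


k = U / uc
k = 9.7708 / 3.793
k = 2.576

2.576


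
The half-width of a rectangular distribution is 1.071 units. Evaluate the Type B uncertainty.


u_B = half_width / sqrt(3)
u_B = 1.071 / 1.7320508
u_B = 0.6183

0.6183


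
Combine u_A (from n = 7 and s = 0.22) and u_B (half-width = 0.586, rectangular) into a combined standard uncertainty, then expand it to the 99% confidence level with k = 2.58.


u_A = s / sqrt(n) = 0.22 / sqrt(7) = 0.083152184
u_B = half_width / sqrt(3) = 0.586 / sqrt(3) = 0.33832726
uc = sqrt(u_A^2 + u_B^2) = sqrt(0.083152184^2 + 0.33832726^2) = 0.34839578
U = k * uc = 2.58 * 0.34839578
U = 0.8989

0.8989


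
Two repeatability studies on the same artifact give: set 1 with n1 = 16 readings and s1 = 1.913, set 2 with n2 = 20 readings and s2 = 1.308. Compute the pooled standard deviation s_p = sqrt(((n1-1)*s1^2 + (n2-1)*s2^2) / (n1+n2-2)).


s_p = sqrt(((n1-1)*s1^2 + (n2-1)*s2^2) / (n1+n2-2))
numerator = (16-1)*1.913^2 + (20-1)*1.308^2 = 54.893535 + 32.506416 = 87.399951
denominator = 16 + 20 - 2 = 34
s_p^2 = 87.399951 / 34 = 2.5705868
s_p = sqrt(2.5705868) = 1.6033

1.6033


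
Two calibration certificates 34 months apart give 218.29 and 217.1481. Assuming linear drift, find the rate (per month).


rate = (v2 - v1) / months
= (217.1481 - 218.29) / 34
= -1.1419 / 34
= -0.0336

-0.0336


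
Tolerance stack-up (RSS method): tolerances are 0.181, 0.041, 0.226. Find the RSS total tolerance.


RSS = sqrt(0.181^2 + 0.041^2 + 0.226^2)
= sqrt(0.085518)
= 0.2924

0.2924


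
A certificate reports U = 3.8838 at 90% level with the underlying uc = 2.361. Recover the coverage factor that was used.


k = U / uc
k = 3.8838 / 2.361
k = 1.645

1.645


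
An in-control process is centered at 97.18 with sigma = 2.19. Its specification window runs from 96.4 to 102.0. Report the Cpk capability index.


Cpu = (USL - mean) / (3*sigma) = (102.0 - 97.18) / (3*2.19) = 0.7336
Cpl = (mean - LSL) / (3*sigma) = (97.18 - 96.4) / (3*2.19) = 0.1187
Cpk = min(Cpu, Cpl) = 0.1187

0.1187


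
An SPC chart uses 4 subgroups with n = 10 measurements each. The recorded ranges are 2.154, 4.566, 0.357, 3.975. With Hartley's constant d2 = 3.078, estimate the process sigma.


R_bar = (2.154 + 4.566 + 0.357 + 3.975) / 4
R_bar = 11.052 / 4 = 2.763
sigma_hat = R_bar / d2 = 2.763 / 3.078 = 0.8977

0.8977


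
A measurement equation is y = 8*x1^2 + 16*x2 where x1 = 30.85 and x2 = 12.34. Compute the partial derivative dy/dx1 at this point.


y = 8*x1^2 + 16*x2
dy/dx1 = 2*8*x1
Evaluate at x1 = 30.85: c1 = 16 * 30.85
c1 = 493.6000

493.6000


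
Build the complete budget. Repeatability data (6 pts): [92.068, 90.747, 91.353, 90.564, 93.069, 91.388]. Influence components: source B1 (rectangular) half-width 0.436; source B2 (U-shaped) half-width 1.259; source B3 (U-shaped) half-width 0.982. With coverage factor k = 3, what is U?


mean = (92.068 + 90.747 + 91.353 + 90.564 + 93.069 + 91.388) / 6 = 91.5315
s = sqrt(sum((x - mean)^2)/(n-1)) = 0.92257135
u_A = s / sqrt(n) = 0.92257135 / sqrt(6) = 0.37663818
u_B1 = 0.436 / sqrt(3) = 0.25172472
u_B2 = 1.259 / sqrt(2) = 0.89024744
u_B3 = 0.982 / sqrt(2) = 0.69437886
uc = sqrt(0.37663818^2 + 0.25172472^2 + 0.89024744^2 + 0.69437886^2) = 1.2165213
U = k * uc = 3 * 1.2165213
U = 3.6496

3.6496


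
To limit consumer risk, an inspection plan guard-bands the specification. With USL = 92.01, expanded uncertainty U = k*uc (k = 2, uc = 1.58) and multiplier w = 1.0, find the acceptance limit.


U = k * uc = 2 * 1.58 = 3.16
guard band g = w * U = 1.0 * 3.16 = 3.16
AL = USL - g = 92.01 - 3.16
AL = 88.8500

88.8500


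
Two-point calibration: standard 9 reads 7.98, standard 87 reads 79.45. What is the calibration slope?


slope = (y2 - y1) / (x2 - x1)
= (79.45 - 7.98) / (87 - 9)
= 71.4700 / 78
= 0.9163

0.9163


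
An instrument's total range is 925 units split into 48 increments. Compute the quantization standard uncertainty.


resolution = range / divisions
resolution = 925 / 48 = 19.270833
u_res = resolution / (2*sqrt(3))
u_res = 19.270833 / 3.4641016
u_res = 5.5630

5.5630


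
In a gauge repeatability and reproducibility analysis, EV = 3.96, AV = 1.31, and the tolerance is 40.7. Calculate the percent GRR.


GRR = sqrt(EV^2 + AV^2) = sqrt(3.96^2 + 1.31^2) = 4.171055
%GRR = GRR / tol * 100 = 4.171055 / 40.7 * 100
%GRR = 10.2483

10.2483


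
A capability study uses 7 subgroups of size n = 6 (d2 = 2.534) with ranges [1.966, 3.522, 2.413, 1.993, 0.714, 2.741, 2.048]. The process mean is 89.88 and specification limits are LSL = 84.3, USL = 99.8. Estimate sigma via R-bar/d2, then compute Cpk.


R_bar = (1.966 + 3.522 + 2.413 + 1.993 + 0.714 + 2.741 + 2.048) / 7 = 2.1995714
sigma = R_bar / d2 = 2.1995714 / 2.534 = 0.86802344
Cp = (USL - LSL)/(6*sigma) = (99.8 - 84.3)/(6*0.86802344) = 2.9761
Cpu = (99.8 - 89.88)/(3*0.86802344) = 3.8094
Cpl = (89.88 - 84.3)/(3*0.86802344) = 2.1428
Cpk = min(Cpu, Cpl) = 2.1428

2.1428


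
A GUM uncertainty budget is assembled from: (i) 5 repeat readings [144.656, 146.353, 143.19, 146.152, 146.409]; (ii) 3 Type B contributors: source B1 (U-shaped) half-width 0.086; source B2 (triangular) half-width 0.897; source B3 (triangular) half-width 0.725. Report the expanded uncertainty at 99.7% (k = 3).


mean = (144.656 + 146.353 + 143.19 + 146.152 + 146.409) / 5 = 145.352
s = sqrt(sum((x - mean)^2)/(n-1)) = 1.4069391
u_A = s / sqrt(n) = 1.4069391 / sqrt(5) = 0.62920229
u_B1 = 0.086 / sqrt(2) = 0.060811183
u_B2 = 0.897 / sqrt(6) = 0.36619872
u_B3 = 0.725 / sqrt(6) = 0.29598001
uc = sqrt(0.62920229^2 + 0.060811183^2 + 0.36619872^2 + 0.29598001^2) = 0.78822534
U = k * uc = 3 * 0.78822534
U = 2.3647

2.3647


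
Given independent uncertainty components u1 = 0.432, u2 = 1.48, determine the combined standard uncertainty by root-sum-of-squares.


uc = sqrt(0.432^2 + 1.48^2)
uc = sqrt(2.377024)
uc = 1.5418

1.5418


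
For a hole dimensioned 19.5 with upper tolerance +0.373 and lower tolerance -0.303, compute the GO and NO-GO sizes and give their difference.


GO = nominal - lower_tol (smallest hole = maximum material condition)
GO = 19.5 - 0.303 = 19.197
NO-GO = nominal + upper_tol (largest hole = least material condition)
NO-GO = 19.5 + 0.373 = 19.873
spread = NO-GO - GO = 19.873 - 19.197 = 0.6760

0.6760


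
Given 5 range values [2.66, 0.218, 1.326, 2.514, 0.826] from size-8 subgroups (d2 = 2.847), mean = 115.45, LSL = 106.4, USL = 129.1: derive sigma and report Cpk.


R_bar = (2.66 + 0.218 + 1.326 + 2.514 + 0.826) / 5 = 1.5088
sigma = R_bar / d2 = 1.5088 / 2.847 = 0.52996136
Cp = (USL - LSL)/(6*sigma) = (129.1 - 106.4)/(6*0.52996136) = 7.1389
Cpu = (129.1 - 115.45)/(3*0.52996136) = 8.5855
Cpl = (115.45 - 106.4)/(3*0.52996136) = 5.6922
Cpk = min(Cpu, Cpl) = 5.6922

5.6922


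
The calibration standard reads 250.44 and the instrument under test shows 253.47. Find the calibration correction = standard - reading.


Correction = standard - reading
= 250.44 - 253.47
= -3.0300

-3.0300


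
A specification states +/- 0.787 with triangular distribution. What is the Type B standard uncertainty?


u_B = half_width / sqrt(6)
u_B = 0.787 / 2.4494897
u_B = 0.3213

0.3213


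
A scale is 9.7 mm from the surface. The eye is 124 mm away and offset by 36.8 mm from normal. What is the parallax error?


error = h * offset / d
= 9.7 * 36.8 / 124
= 2.8787

2.8787


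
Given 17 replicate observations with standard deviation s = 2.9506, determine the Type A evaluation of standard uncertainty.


u_A = s / sqrt(n)
u_A = 2.9506 / sqrt(17)
u_A = 2.9506 / 4.1231056
u_A = 0.7156

0.7156


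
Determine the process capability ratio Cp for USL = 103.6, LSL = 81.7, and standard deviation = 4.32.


Cp = (USL - LSL) / (6 * sigma)
= (103.6 - 81.7) / (6 * 4.32)
= 21.9000 / 25.9200
= 0.8449

0.8449


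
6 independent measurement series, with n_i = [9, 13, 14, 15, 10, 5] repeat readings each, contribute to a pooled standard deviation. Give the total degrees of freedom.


nu = sum_i (n_i - 1)
nu = ((9 - 1) + (13 - 1) + (14 - 1) + (15 - 1) + (10 - 1) + (5 - 1))
nu = 8 + 12 + 13 + 14 + 9 + 4
nu = 60

60


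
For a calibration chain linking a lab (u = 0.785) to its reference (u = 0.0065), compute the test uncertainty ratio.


TUR = u_lab / u_ref
= 0.785 / 0.0065
= 120.7692

120.7692


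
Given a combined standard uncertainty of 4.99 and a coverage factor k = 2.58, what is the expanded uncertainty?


U = k * uc
U = 2.58 * 4.99
U = 12.8742

12.8742


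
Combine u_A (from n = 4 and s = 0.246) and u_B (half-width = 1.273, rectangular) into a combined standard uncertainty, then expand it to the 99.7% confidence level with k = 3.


u_A = s / sqrt(n) = 0.246 / sqrt(4) = 0.123
u_B = half_width / sqrt(3) = 1.273 / sqrt(3) = 0.73496689
uc = sqrt(u_A^2 + u_B^2) = sqrt(0.123^2 + 0.73496689^2) = 0.74518812
U = k * uc = 3 * 0.74518812
U = 2.2356

2.2356


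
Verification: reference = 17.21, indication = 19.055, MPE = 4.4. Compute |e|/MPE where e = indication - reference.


e = indication - reference = 19.055 - 17.21 = 1.8450
|e| = 1.8450
ratio = |e| / MPE = 1.8450 / 4.4
ratio = 0.4193

0.4193


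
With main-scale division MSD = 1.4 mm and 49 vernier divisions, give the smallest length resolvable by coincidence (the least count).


LC = MSD / n_div
= 1.4 / 49
= 0.0286

0.0286


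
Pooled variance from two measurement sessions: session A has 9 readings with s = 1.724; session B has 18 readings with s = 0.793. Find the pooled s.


s_p = sqrt(((n1-1)*s1^2 + (n2-1)*s2^2) / (n1+n2-2))
numerator = (9-1)*1.724^2 + (18-1)*0.793^2 = 23.777408 + 10.690433 = 34.467841
denominator = 9 + 18 - 2 = 25
s_p^2 = 34.467841 / 25 = 1.3787136
s_p = sqrt(1.3787136) = 1.1742

1.1742


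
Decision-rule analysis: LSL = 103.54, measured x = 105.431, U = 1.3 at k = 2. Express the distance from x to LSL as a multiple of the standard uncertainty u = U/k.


u = U / k = 1.3 / 2 = 0.65
margin = |LSL - x| = |103.54 - 105.431| = 1.891
z = margin / u = 1.891 / 0.65
z = 2.9092

2.9092


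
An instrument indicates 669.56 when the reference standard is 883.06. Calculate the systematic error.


Systematic error = measured - true
= 669.56 - 883.06
= -213.5000

-213.5000


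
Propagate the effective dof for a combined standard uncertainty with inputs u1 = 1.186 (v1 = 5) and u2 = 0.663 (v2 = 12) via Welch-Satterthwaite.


uc = sqrt(u1^2 + u2^2) = sqrt(1.186^2 + 0.663^2) = 1.3587365
v_eff = uc^4 / (u1^4/v1 + u2^4/v2)
= 1.3587365^4 / (1.186^4/5 + 0.663^4/12)
= 3.4083248 / 0.4118042
v_eff = 8.2766

8.2766


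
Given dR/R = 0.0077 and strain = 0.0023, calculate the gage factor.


GF = (dR/R) / epsilon
= 0.0077 / 0.0023
= 3.3478

3.3478


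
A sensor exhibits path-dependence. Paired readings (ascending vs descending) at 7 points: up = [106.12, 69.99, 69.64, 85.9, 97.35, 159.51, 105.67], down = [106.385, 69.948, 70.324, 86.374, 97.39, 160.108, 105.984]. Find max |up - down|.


|106.12 - 106.385| = 0.2650
|69.99 - 69.948| = 0.0420
|69.64 - 70.324| = 0.6840
|85.9 - 86.374| = 0.4740
|97.35 - 97.39| = 0.0400
|159.51 - 160.108| = 0.5980
|105.67 - 105.984| = 0.3140
hysteresis = max(diffs) = 0.6840

0.6840


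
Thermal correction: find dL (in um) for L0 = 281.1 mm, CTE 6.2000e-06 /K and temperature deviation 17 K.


dL = L * alpha * dT
= 281.1 * 6.2000e-06 * 17
= 0.0296279 mm
dL_um = 0.0296279 * 1000 = 29.6279 um

29.6279


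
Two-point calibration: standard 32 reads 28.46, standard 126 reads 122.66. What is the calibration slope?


slope = (y2 - y1) / (x2 - x1)
= (122.66 - 28.46) / (126 - 32)
= 94.2000 / 94
= 1.0021

1.0021


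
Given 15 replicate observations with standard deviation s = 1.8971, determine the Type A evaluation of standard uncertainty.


u_A = s / sqrt(n)
u_A = 1.8971 / sqrt(15)
u_A = 1.8971 / 3.8729833
u_A = 0.4898

0.4898


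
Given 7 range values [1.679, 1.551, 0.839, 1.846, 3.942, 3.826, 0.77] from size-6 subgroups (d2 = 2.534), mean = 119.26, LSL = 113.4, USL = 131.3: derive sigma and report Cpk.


R_bar = (1.679 + 1.551 + 0.839 + 1.846 + 3.942 + 3.826 + 0.77) / 7 = 2.0647143
sigma = R_bar / d2 = 2.0647143 / 2.534 = 0.81480438
Cp = (USL - LSL)/(6*sigma) = (131.3 - 113.4)/(6*0.81480438) = 3.6614
Cpu = (131.3 - 119.26)/(3*0.81480438) = 4.9255
Cpl = (119.26 - 113.4)/(3*0.81480438) = 2.3973
Cpk = min(Cpu, Cpl) = 2.3973

2.3973


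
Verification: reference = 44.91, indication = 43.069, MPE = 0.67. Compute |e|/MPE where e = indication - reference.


e = indication - reference = 43.069 - 44.91 = -1.8410
|e| = 1.8410
ratio = |e| / MPE = 1.8410 / 0.67
ratio = 2.7478

2.7478


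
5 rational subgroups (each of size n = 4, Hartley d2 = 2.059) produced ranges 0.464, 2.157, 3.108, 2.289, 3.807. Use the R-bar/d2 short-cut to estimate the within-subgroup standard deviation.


R_bar = (0.464 + 2.157 + 3.108 + 2.289 + 3.807) / 5
R_bar = 11.825 / 5 = 2.365
sigma_hat = R_bar / d2 = 2.365 / 2.059 = 1.1486

1.1486


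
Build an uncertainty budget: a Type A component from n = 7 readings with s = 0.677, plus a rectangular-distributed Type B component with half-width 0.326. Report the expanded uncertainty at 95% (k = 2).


u_A = s / sqrt(n) = 0.677 / sqrt(7) = 0.25588195
u_B = half_width / sqrt(3) = 0.326 / sqrt(3) = 0.18821619
uc = sqrt(u_A^2 + u_B^2) = sqrt(0.25588195^2 + 0.18821619^2) = 0.31764903
U = k * uc = 2 * 0.31764903
U = 0.6353

0.6353


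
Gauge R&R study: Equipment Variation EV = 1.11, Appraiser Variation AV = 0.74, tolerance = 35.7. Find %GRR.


GRR = sqrt(EV^2 + AV^2) = sqrt(1.11^2 + 0.74^2) = 1.334054
%GRR = GRR / tol * 100 = 1.334054 / 35.7 * 100
%GRR = 3.7368

3.7368


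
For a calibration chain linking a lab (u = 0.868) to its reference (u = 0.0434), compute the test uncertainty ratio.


TUR = u_lab / u_ref
= 0.868 / 0.0434
= 20.0000

20.0000


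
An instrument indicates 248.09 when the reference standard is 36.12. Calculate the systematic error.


Systematic error = measured - true
= 248.09 - 36.12
= 211.9700

211.9700


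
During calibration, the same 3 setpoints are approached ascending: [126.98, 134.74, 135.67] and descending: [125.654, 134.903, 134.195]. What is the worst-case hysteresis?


|126.98 - 125.654| = 1.3260
|134.74 - 134.903| = 0.1630
|135.67 - 134.195| = 1.4750
hysteresis = max(diffs) = 1.4750

1.4750


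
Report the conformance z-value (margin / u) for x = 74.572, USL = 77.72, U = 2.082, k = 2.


u = U / k = 2.082 / 2 = 1.041
margin = |USL - x| = |77.72 - 74.572| = 3.148
z = margin / u = 3.148 / 1.041
z = 3.0240

3.0240


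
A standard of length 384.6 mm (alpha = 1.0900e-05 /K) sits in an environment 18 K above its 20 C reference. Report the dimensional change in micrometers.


dL = L * alpha * dT
= 384.6 * 1.0900e-05 * 18
= 0.0754585 mm
dL_um = 0.0754585 * 1000 = 75.4585 um

75.4585


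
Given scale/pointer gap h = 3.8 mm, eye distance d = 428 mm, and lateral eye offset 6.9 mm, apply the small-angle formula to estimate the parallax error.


error = h * offset / d
= 3.8 * 6.9 / 428
= 0.0613

0.0613


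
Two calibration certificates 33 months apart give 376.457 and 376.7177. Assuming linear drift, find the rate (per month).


rate = (v2 - v1) / months
= (376.7177 - 376.457) / 33
= 0.2607 / 33
= 0.0079

0.0079


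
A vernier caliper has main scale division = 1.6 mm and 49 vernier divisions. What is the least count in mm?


LC = MSD / n_div
= 1.6 / 49
= 0.0327

0.0327


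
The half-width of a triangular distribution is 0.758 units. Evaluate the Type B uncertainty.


u_B = half_width / sqrt(6)
u_B = 0.758 / 2.4494897
u_B = 0.3095

0.3095


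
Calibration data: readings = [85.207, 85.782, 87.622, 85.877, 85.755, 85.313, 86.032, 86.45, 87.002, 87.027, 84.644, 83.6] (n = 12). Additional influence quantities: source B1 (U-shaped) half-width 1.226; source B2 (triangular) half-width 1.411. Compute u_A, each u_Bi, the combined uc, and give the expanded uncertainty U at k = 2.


mean = (85.207 + 85.782 + 87.622 + 85.877 + 85.755 + 85.313 + 86.032 + 86.45 + 87.002 + 87.027 + 84.644 + 83.6) / 12 = 85.85925
s = sqrt(sum((x - mean)^2)/(n-1)) = 1.1069059
u_A = s / sqrt(n) = 1.1069059 / sqrt(12) = 0.31953621
u_B1 = 1.226 / sqrt(2) = 0.86691291
u_B2 = 1.411 / sqrt(6) = 0.57603834
uc = sqrt(0.31953621^2 + 0.86691291^2 + 0.57603834^2) = 1.088789
U = k * uc = 2 * 1.088789
U = 2.1776

2.1776


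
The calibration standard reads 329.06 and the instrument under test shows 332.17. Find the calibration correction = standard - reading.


Correction = standard - reading
= 329.06 - 332.17
= -3.1100

-3.1100


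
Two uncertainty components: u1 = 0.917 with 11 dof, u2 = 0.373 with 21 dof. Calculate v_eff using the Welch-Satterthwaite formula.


uc = sqrt(u1^2 + u2^2) = sqrt(0.917^2 + 0.373^2) = 0.98995858
v_eff = uc^4 / (u1^4/v1 + u2^4/v2)
= 0.98995858^4 / (0.917^4/11 + 0.373^4/21)
= 0.96043526 / 0.065203057
v_eff = 14.7299

14.7299


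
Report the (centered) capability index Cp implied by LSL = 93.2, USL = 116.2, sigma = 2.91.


Cp = (USL - LSL) / (6 * sigma)
= (116.2 - 93.2) / (6 * 2.91)
= 23.0000 / 17.4600
= 1.3173

1.3173


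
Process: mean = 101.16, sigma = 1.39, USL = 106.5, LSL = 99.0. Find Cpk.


Cpu = (USL - mean) / (3*sigma) = (106.5 - 101.16) / (3*1.39) = 1.2806
Cpl = (mean - LSL) / (3*sigma) = (101.16 - 99.0) / (3*1.39) = 0.5180
Cpk = min(Cpu, Cpl) = 0.5180

0.5180
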